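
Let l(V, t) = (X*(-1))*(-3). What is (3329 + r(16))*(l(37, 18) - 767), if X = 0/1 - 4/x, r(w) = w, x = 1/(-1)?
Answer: -2525475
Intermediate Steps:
x = -1
X = 4 (X = 0/1 - 4/(-1) = 0*1 - 4*(-1) = 0 + 4 = 4)
l(V, t) = 12 (l(V, t) = (4*(-1))*(-3) = -4*(-3) = 12)
(3329 + r(16))*(l(37, 18) - 767) = (3329 + 16)*(12 - 767) = 3345*(-755) = -2525475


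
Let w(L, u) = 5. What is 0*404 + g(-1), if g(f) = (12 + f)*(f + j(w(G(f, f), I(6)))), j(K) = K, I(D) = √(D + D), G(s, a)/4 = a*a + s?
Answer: 44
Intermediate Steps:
G(s, a) = 4*s + 4*a² (G(s, a) = 4*(a*a + s) = 4*(a² + s) = 4*(s + a²) = 4*s + 4*a²)
I(D) = √2*√D (I(D) = √(2*D) = √2*√D)
g(f) = (5 + f)*(12 + f) (g(f) = (12 + f)*(f + 5) = (12 + f)*(5 + f) = (5 + f)*(12 + f))
0*404 + g(-1) = 0*404 + (60 + (-1)² + 17*(-1)) = 0 + (60 + 1 - 17) = 0 + 44 = 44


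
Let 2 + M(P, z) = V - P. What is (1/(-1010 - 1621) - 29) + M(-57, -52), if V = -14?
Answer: 31571/2631 ≈ 12.000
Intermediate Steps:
M(P, z) = -16 - P (M(P, z) = -2 + (-14 - P) = -16 - P)
(1/(-1010 - 1621) - 29) + M(-57, -52) = (1/(-1010 - 1621) - 29) + (-16 - 1*(-57)) = (1/(-2631) - 29) + (-16 + 57) = (-1/2631 - 29) + 41 = -76300/2631 + 41 = 31571/2631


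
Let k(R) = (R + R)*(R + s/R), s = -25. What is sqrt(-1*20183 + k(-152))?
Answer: 5*sqrt(1039) ≈ 161.17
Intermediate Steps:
k(R) = 2*R*(R - 25/R) (k(R) = (R + R)*(R - 25/R) = (2*R)*(R - 25/R) = 2*R*(R - 25/R))
sqrt(-1*20183 + k(-152)) = sqrt(-1*20183 + (-50 + 2*(-152)**2)) = sqrt(-20183 + (-50 + 2*23104)) = sqrt(-20183 + (-50 + 46208)) = sqrt(-20183 + 46158) = sqrt(25975) = 5*sqrt(1039)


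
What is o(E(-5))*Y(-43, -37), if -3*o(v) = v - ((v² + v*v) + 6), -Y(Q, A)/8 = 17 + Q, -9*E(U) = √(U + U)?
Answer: 96928/243 + 208*I*√10/27 ≈ 398.88 + 24.361*I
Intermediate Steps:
E(U) = -√2*√U/9 (E(U) = -√(U + U)/9 = -√2*√U/9)
Y(Q, A) = -136 - 8*Q (Y(Q, A) = -8*(17 + Q) = -136 - 8*Q)
o(v) = 2 - v/3 + 2*v²/3 (o(v) = -(v - ((v² + v*v) + 6))/3 = -(v - ((v² + v²) + 6))/3 = -(v - (2*v² + 6))/3 = -(v - (6 + 2*v²))/3 = -(v + (-6 - 2*v²))/3 = -(-6 + v - 2*v²)/3 = 2 - v/3 + 2*v²/3)
o(E(-5))*Y(-43, -37) = (2 - (-1)*√2*√(-5)/27 + 2*(-√2*√(-5)/9)²/3)*(-136 - 8*(-43)) = (2 - (-1)*√2*I*√5/27 + 2*(-√2*I*√5/9)²/3)*(-136 + 344) = (2 - (-1)*I*√10/27 + 2*(-I*√10/9)²/3)*208 = (2 + I*√10/27 + (⅔)*(-10/81))*208 = (2 + I*√10/27 - 20/243)*208 = (466/243 + I*√10/27)*208 = 96928/243 + 208*I*√10/27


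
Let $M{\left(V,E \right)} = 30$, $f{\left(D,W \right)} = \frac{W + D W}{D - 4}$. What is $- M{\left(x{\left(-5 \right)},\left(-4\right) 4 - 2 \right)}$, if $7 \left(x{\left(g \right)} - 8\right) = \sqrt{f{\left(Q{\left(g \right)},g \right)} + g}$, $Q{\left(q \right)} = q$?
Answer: $-30$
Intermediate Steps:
$f{\left(D,W \right)} = \frac{W + D W}{-4 + D}$
$x{\left(g \right)} = 8 + \frac{\sqrt{g + \frac{g \left(1 + g\right)}{-4 + g}}}{7}$ ($x{\left(g \right)} = 8 + \frac{\sqrt{\frac{g \left(1 + g\right)}{-4 + g} + g}}{7} = 8 + \frac{\sqrt{g + \frac{g \left(1 + g\right)}{-4 + g}}}{7}$)
$- M{\left(x{\left(-5 \right)},\left(-4\right) 4 - 2 \right)} = \left(-1\right) 30 = -30$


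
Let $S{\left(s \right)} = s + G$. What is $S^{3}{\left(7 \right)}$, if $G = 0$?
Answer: $343$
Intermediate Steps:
$S{\left(s \right)} = s$ ($S{\left(s \right)} = s + 0 = s$)
$S^{3}{\left(7 \right)} = 7^{3} = 343$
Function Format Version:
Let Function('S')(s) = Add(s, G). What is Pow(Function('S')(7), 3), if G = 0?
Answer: 343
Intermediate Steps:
Function('S')(s) = s (Function('S')(s) = Add(s, 0) = s)
Pow(Function('S')(7), 3) = Pow(7, 3) = 343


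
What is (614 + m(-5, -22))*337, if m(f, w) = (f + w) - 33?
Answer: 186698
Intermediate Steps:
m(f, w) = -33 + f + w
(614 + m(-5, -22))*337 = (614 + (-33 - 5 - 22))*337 = (614 - 60)*337 = 554*337 = 186698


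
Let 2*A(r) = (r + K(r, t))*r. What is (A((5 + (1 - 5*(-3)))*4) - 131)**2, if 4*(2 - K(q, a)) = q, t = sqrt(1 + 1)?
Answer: 6754801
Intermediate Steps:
t = sqrt(2) ≈ 1.4142
K(q, a) = 2 - q/4
A(r) = r*(2 + 3*r/4)/2 (A(r) = ((r + (2 - r/4))*r)/2 = ((2 + 3*r/4)*r)/2 = (r*(2 + 3*r/4))/2 = r*(2 + 3*r/4)/2)
(A((5 + (1 - 5*(-3)))*4) - 131)**2 = (((5 + (1 - 5*(-3)))*4)*(8 + 3*((5 + (1 - 5*(-3)))*4))/8 - 131)**2 = (((5 + (1 + 15))*4)*(8 + 3*((5 + (1 + 15))*4))/8 - 131)**2 = (((5 + 16)*4)*(8 + 3*((5 + 16)*4))/8 - 131)**2 = ((21*4)*(8 + 3*(21*4))/8 - 131)**2 = ((1/8)*84*(8 + 3*84) - 131)**2 = ((1/8)*84*(8 + 252) - 131)**2 = ((1/8)*84*260 - 131)**2 = (2730 - 131)**2 = 2599**2 = 6754801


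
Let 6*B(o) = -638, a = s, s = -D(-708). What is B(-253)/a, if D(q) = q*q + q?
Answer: 319/1501668 ≈ 0.00021243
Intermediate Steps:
D(q) = q + q² (D(q) = q² + q = q + q²)
s = -500556 (s = -(-708)*(1 - 708) = -(-708)*(-707) = -1*500556 = -500556)
a = -500556
B(o) = -319/3 (B(o) = (⅙)*(-638) = -319/3)
B(-253)/a = -319/3/(-500556) = -319/3*(-1/500556) = 319/1501668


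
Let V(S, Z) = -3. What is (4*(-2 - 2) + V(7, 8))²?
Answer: 361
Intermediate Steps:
(4*(-2 - 2) + V(7, 8))² = (4*(-2 - 2) - 3)² = (4*(-4) - 3)² = (-16 - 3)² = (-19)² = 361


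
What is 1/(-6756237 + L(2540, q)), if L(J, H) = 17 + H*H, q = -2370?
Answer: -1/1139320 ≈ -8.7772e-7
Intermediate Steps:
L(J, H) = 17 + H²
1/(-6756237 + L(2540, q)) = 1/(-6756237 + (17 + (-2370)²)) = 1/(-6756237 + (17 + 5616900)) = 1/(-6756237 + 5616917) = 1/(-1139320) = -1/1139320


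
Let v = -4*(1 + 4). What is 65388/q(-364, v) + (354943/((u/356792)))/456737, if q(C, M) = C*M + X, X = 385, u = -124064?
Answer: 113936842123581/18097262746780 ≈ 6.2958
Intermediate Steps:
v = -20 (v = -4*5 = -20)
q(C, M) = 385 + C*M (q(C, M) = C*M + 385 = 385 + C*M)
65388/q(-364, v) + (354943/((u/356792)))/456737 = 65388/(385 - 364*(-20)) + (354943/((-124064/356792)))/456737 = 65388/(385 + 7280) + (354943/((-124064*1/356792)))*(1/456737) = 65388/7665 + (354943/(-15508/44599))*(1/456737) = 65388*(1/7665) + (354943*(-44599/15508))*(1/456737) = 21796/2555 - 15830102857/15508*1/456737 = 21796/2555 - 15830102857/7083077396 = 113936842123581/18097262746780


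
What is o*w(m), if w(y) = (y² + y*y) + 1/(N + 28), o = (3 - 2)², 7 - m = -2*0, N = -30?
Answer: 195/2 ≈ 97.500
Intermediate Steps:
m = 7 (m = 7 - (-2)*0 = 7 - 1*0 = 7 + 0 = 7)
o = 1 (o = 1² = 1)
w(y) = -½ + 2*y² (w(y) = (y² + y*y) + 1/(-30 + 28) = (y² + y²) + 1/(-2) = 2*y² - ½ = -½ + 2*y²)
o*w(m) = 1*(-½ + 2*7²) = 1*(-½ + 2*49) = 1*(-½ + 98) = 1*(195/2) = 195/2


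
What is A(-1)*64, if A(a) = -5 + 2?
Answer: -192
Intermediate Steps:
A(a) = -3
A(-1)*64 = -3*64 = -192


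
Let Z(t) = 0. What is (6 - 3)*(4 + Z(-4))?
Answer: 12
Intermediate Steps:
(6 - 3)*(4 + Z(-4)) = (6 - 3)*(4 + 0) = 3*4 = 12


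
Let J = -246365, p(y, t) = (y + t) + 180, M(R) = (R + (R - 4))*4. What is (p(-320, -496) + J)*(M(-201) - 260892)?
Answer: 64841714516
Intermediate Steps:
M(R) = -16 + 8*R (M(R) = (R + (-4 + R))*4 = (-4 + 2*R)*4 = -16 + 8*R)
p(y, t) = 180 + t + y (p(y, t) = (t + y) + 180 = 180 + t + y)
(p(-320, -496) + J)*(M(-201) - 260892) = ((180 - 496 - 320) - 246365)*((-16 + 8*(-201)) - 260892) = (-636 - 246365)*((-16 - 1608) - 260892) = -247001*(-1624 - 260892) = -247001*(-262516) = 64841714516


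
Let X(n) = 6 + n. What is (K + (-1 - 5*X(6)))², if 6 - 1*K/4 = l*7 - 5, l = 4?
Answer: 16641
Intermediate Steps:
K = -68 (K = 24 - 4*(4*7 - 5) = 24 - 4*(28 - 5) = 24 - 4*23 = 24 - 92 = -68)
(K + (-1 - 5*X(6)))² = (-68 + (-1 - 5*(6 + 6)))² = (-68 + (-1 - 5*12))² = (-68 + (-1 - 60))² = (-68 - 61)² = (-129)² = 16641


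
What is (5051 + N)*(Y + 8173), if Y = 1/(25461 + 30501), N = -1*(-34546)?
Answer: 6036924658973/18654 ≈ 3.2363e+8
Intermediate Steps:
N = 34546
Y = 1/55962 ≈ 1.7869e-5
(5051 + N)*(Y + 8173) = (5051 + 34546)*(1/55962 + 8173) = 39597*(457377427/55962) = 6036924658973/18654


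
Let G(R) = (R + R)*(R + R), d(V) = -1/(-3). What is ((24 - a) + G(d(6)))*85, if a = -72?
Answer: 73780/9 ≈ 8197.8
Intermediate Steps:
d(V) = ⅓ (d(V) = -1*(-⅓) = ⅓)
G(R) = 4*R² (G(R) = (2*R)*(2*R) = 4*R²)
((24 - a) + G(d(6)))*85 = ((24 - 1*(-72)) + 4*(⅓)²)*85 = ((24 + 72) + 4*(⅑))*85 = (96 + 4/9)*85 = (868/9)*85 = 73780/9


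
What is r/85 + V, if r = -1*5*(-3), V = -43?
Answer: -728/17 ≈ -42.824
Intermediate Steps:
r = 15 (r = -5*(-3) = 15)
r/85 + V = 15/85 - 43 = (1/85)*15 - 43 = 3/17 - 43 = -728/17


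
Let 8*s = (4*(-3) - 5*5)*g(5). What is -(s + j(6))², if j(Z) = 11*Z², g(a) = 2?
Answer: -2393209/16 ≈ -1.4958e+5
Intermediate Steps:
s = -37/4 (s = ((4*(-3) - 5*5)*2)/8 = ((-12 - 25)*2)/8 = (-37*2)/8 = (⅛)*(-74) = -37/4 ≈ -9.2500)
-(s + j(6))² = -(-37/4 + 11*6²)² = -(-37/4 + 11*36)² = -(-37/4 + 396)² = -(1547/4)² = -1*2393209/16 = -2393209/16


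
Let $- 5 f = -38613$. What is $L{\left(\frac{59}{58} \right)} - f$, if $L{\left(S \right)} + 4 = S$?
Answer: $- \frac{2240419}{290} \approx -7725.6$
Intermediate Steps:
$f = \frac{38613}{5}$ ($f = \left(- \frac{1}{5}\right) \left(-38613\right) = \frac{38613}{5} \approx 7722.6$)
$L{\left(S \right)} = -4 + S$
$L{\left(\frac{59}{58} \right)} - f = \left(-4 + \frac{59}{58}\right) - \frac{38613}{5} = - \frac{173}{58} - \frac{38613}{5} = - \frac{2240419}{290}$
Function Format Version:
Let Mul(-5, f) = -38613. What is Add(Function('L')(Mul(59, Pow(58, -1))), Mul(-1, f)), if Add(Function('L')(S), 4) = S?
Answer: Rational(-2240419, 290) ≈ -7725.6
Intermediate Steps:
f = Rational(38613, 5) (f = Mul(Rational(-1, 5), -38613) = Rational(38613, 5) ≈ 7722.6)
Function('L')(S) = Add(-4, S)
Add(Function('L')(Mul(59, Pow(58, -1))), Mul(-1, f)) = Add(Add(-4, Mul(59, Pow(58, -1))), Mul(-1, Rational(38613, 5))) = Add(Add(-4, Mul(59, Rational(1, 58))), Rational(-38613, 5)) = Add(Add(-4, Rational(59, 58)), Rational(-38613, 5)) = Add(Rational(-173, 58), Rational(-38613, 5)) = Rational(-2240419, 290)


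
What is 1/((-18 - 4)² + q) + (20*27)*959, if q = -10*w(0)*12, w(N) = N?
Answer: 250644241/484 ≈ 5.1786e+5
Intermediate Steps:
q = 0 (q = -10*0*12 = 0*12 = 0)
1/((-18 - 4)² + q) + (20*27)*959 = 1/((-18 - 4)² + 0) + (20*27)*959 = 1/((-22)² + 0) + 540*959 = 1/(484 + 0) + 517860 = 1/484 + 517860 = 250644241/484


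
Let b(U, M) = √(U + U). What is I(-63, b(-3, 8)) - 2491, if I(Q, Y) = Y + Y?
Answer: -2491 + 2*I*√6 ≈ -2491.0 + 4.899*I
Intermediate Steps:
b(U, M) = √2*√U (b(U, M) = √(2*U) = √2*√U)
I(Q, Y) = 2*Y
I(-63, b(-3, 8)) - 2491 = 2*(√2*√(-3)) - 2491 = 2*(√2*(I*√3)) - 2491 = 2*(I*√6) - 2491 = 2*I*√6 - 2491 = -2491 + 2*I*√6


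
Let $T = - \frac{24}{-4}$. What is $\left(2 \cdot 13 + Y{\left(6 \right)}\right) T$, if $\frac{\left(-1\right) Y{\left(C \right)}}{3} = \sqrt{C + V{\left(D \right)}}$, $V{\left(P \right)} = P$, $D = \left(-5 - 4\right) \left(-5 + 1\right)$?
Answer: $156 - 18 \sqrt{42} \approx 39.347$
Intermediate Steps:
$D = 36$ ($D = \left(-9\right) \left(-4\right) = 36$)
$Y{\left(C \right)} = - 3 \sqrt{36 + C}$ ($Y{\left(C \right)} = - 3 \sqrt{C + 36} = - 3 \sqrt{36 + C}$)
$T = 6$ ($T = \left(-24\right) \left(- \frac{1}{4}\right) = 6$)
$\left(2 \cdot 13 + Y{\left(6 \right)}\right) T = \left(2 \cdot 13 - 3 \sqrt{36 + 6}\right) 6 = \left(26 - 3 \sqrt{42}\right) 6 = 156 - 18 \sqrt{42}$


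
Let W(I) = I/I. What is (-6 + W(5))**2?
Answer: 25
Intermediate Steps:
W(I) = 1
(-6 + W(5))**2 = (-6 + 1)**2 = (-5)**2 = 25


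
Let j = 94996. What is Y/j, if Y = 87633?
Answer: 87633/94996 ≈ 0.92249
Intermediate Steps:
Y/j = 87633/94996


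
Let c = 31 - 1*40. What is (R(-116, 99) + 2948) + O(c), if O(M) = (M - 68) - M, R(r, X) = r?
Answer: 2764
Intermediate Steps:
c = -9 (c = 31 - 40 = -9)
O(M) = -68 (O(M) = (-68 + M) - M = -68)
(R(-116, 99) + 2948) + O(c) = (-116 + 2948) - 68 = 2832 - 68 = 2764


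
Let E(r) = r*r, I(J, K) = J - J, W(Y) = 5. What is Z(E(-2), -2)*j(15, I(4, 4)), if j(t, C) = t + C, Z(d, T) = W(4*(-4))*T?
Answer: -150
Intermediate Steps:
I(J, K) = 0
E(r) = r**2
Z(d, T) = 5*T
j(t, C) = C + t
Z(E(-2), -2)*j(15, I(4, 4)) = (5*(-2))*(0 + 15) = -10*15 = -150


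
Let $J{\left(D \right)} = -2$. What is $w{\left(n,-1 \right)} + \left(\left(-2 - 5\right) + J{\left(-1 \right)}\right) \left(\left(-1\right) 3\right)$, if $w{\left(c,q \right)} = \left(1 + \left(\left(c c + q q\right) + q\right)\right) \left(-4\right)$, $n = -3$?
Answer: $-13$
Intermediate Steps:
$w{\left(c,q \right)} = -4 - 4 q - 4 c^{2} - 4 q^{2}$ ($w{\left(c,q \right)} = \left(1 + \left(\left(c^{2} + q^{2}\right) + q\right)\right) \left(-4\right) = \left(1 + \left(q + c^{2} + q^{2}\right)\right) \left(-4\right) = \left(1 + q + c^{2} + q^{2}\right) \left(-4\right) = -4 - 4 q - 4 c^{2} - 4 q^{2}$)
$w{\left(n,-1 \right)} + \left(\left(-2 - 5\right) + J{\left(-1 \right)}\right) \left(\left(-1\right) 3\right) = \left(-4 - -4 - 4 \left(-3\right)^{2} - 4 \left(-1\right)^{2}\right) + \left(\left(-2 - 5\right) - 2\right) \left(\left(-1\right) 3\right) = \left(-4 + 4 - 36 - 4\right) + \left(-7 - 2\right) \left(-3\right) = \left(-4 + 4 - 36 - 4\right) - -27 = -40 + 27 = -13$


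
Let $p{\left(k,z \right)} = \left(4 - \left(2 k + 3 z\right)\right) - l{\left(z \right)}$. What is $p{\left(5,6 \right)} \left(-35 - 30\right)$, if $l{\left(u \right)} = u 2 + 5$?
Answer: $2665$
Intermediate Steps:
$l{\left(u \right)} = 5 + 2 u$ ($l{\left(u \right)} = 2 u + 5 = 5 + 2 u$)
$p{\left(k,z \right)} = -1 - 5 z - 2 k$ ($p{\left(k,z \right)} = \left(4 - \left(2 k + 3 z\right)\right) - \left(5 + 2 z\right) = \left(4 - 3 z - 2 k\right) - \left(5 + 2 z\right) = -1 - 5 z - 2 k$)
$p{\left(5,6 \right)} \left(-35 - 30\right) = \left(-1 - 30 - 10\right) \left(-35 - 30\right) = \left(-1 - 30 - 10\right) \left(-65\right) = \left(-41\right) \left(-65\right) = 2665$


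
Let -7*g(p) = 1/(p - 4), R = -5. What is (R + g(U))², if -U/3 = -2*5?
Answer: 829921/33124 ≈ 25.055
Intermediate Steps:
U = 30 (U = -(-6)*5 = -3*(-10) = 30)
g(p) = -1/(7*(-4 + p)) (g(p) = -1/(7*(p - 4)) = -1/(7*(-4 + p)))
(R + g(U))² = (-5 - 1/(-28 + 7*30))² = (-5 - 1/(-28 + 210))² = (-5 - 1/182)² = (-911/182)² = 829921/33124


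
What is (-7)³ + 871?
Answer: 528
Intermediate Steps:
(-7)³ + 871 = -343 + 871 = 528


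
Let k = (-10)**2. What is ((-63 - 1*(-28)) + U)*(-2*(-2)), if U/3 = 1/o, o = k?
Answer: -3497/25 ≈ -139.88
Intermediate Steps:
k = 100
o = 100
U = 3/100 ≈ 0.030000
((-63 - 1*(-28)) + U)*(-2*(-2)) = ((-63 - 1*(-28)) + 3/100)*(-2*(-2)) = ((-63 + 28) + 3/100)*4 = (-35 + 3/100)*4 = -3497/100*4 = -3497/25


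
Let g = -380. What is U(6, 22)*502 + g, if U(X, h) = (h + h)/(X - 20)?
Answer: -13704/7 ≈ -1957.7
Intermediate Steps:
U(X, h) = 2*h/(-20 + X) (U(X, h) = (2*h)/(-20 + X) = 2*h/(-20 + X))
U(6, 22)*502 + g = (2*22/(-20 + 6))*502 - 380 = (2*22/(-14))*502 - 380 = (2*22*(-1/14))*502 - 380 = -22/7*502 - 380 = -11044/7 - 380 = -13704/7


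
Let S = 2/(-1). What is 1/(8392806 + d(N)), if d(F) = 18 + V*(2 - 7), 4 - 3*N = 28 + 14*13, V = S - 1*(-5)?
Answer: 1/8392809 ≈ 1.1915e-7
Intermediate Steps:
S = -2 (S = 2*(-1) = -2)
V = 3 (V = -2 - 1*(-5) = -2 + 5 = 3)
N = -206/3 (N = 4/3 - (28 + 14*13)/3 = 4/3 - (28 + 182)/3 = 4/3 - ⅓*210 = 4/3 - 70 = -206/3 ≈ -68.667)
d(F) = 3 (d(F) = 18 + 3*(2 - 7) = 18 + 3*(-5) = 18 - 15 = 3)
1/(8392806 + d(N)) = 1/(8392806 + 3) = 1/8392809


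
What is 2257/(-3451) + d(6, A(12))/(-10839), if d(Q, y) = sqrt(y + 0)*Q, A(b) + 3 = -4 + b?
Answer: -2257/3451 - 2*sqrt(5)/3613 ≈ -0.65525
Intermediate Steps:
A(b) = -7 + b (A(b) = -3 + (-4 + b) = -7 + b)
d(Q, y) = Q*sqrt(y) (d(Q, y) = sqrt(y)*Q = Q*sqrt(y))
2257/(-3451) + d(6, A(12))/(-10839) = 2257/(-3451) + (6*sqrt(-7 + 12))/(-10839) = 2257*(-1/3451) + (6*sqrt(5))*(-1/10839) = -2257/3451 - 2*sqrt(5)/3613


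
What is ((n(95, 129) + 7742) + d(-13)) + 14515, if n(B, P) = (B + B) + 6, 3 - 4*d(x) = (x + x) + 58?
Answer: 89783/4 ≈ 22446.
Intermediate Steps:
d(x) = -55/4 - x/2 (d(x) = ¾ - ((x + x) + 58)/4 = ¾ - (2*x + 58)/4 = ¾ - (58 + 2*x)/4 = ¾ + (-29/2 - x/2) = -55/4 - x/2)
n(B, P) = 6 + 2*B (n(B, P) = 2*B + 6 = 6 + 2*B)
((n(95, 129) + 7742) + d(-13)) + 14515 = (((6 + 2*95) + 7742) + (-55/4 - ½*(-13))) + 14515 = (((6 + 190) + 7742) + (-55/4 + 13/2)) + 14515 = ((196 + 7742) - 29/4) + 14515 = (7938 - 29/4) + 14515 = 31723/4 + 14515 = 89783/4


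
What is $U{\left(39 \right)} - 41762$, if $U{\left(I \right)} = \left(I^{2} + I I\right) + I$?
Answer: $-38681$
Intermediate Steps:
$U{\left(I \right)} = I + 2 I^{2}$ ($U{\left(I \right)} = \left(I^{2} + I^{2}\right) + I = 2 I^{2} + I = I + 2 I^{2}$)
$U{\left(39 \right)} - 41762 = 39 \left(1 + 2 \cdot 39\right) - 41762 = 39 \left(1 + 78\right) - 41762 = 39 \cdot 79 - 41762 = 3081 - 41762 = -38681$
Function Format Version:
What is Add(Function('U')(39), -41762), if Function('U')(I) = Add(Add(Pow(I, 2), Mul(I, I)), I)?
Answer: -38681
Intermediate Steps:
Function('U')(I) = Add(I, Mul(2, Pow(I, 2))) (Function('U')(I) = Add(Add(Pow(I, 2), Pow(I, 2)), I) = Add(Mul(2, Pow(I, 2)), I) = Add(I, Mul(2, Pow(I, 2))))
Add(Function('U')(39), -41762) = Add(Mul(39, Add(1, Mul(2, 39))), -41762) = Add(Mul(39, Add(1, 78)), -41762) = Add(Mul(39, 79), -41762) = Add(3081, -41762) = -38681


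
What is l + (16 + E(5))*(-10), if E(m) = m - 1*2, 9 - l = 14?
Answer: -195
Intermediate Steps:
l = -5 (l = 9 - 1*14 = 9 - 14 = -5)
E(m) = -2 + m (E(m) = m - 2 = -2 + m)
l + (16 + E(5))*(-10) = -5 + (16 + (-2 + 5))*(-10) = -5 + (16 + 3)*(-10) = -5 + 19*(-10) = -5 - 190 = -195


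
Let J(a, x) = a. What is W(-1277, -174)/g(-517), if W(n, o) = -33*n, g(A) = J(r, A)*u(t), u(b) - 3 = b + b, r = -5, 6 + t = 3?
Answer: 14047/5 ≈ 2809.4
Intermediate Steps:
t = -3 (t = -6 + 3 = -3)
u(b) = 3 + 2*b (u(b) = 3 + (b + b) = 3 + 2*b)
g(A) = 15 (g(A) = -5*(3 + 2*(-3)) = -5*(3 - 6) = -5*(-3) = 15)
W(-1277, -174)/g(-517) = -33*(-1277)/15 = 42141*(1/15) = 14047/5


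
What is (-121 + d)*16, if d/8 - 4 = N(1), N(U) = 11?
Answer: -16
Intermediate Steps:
d = 120 (d = 32 + 8*11 = 32 + 88 = 120)
(-121 + d)*16 = (-121 + 120)*16 = -1*16 = -16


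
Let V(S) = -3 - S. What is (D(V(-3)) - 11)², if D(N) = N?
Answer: 121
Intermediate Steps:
(D(V(-3)) - 11)² = ((-3 - 1*(-3)) - 11)² = ((-3 + 3) - 11)² = (0 - 11)² = (-11)² = 121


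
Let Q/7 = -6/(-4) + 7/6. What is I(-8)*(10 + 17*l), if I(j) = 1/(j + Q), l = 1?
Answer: 81/32 ≈ 2.5313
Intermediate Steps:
Q = 56/3 (Q = 7*(-6/(-4) + 7/6) = 7*(-6*(-¼) + 7*(⅙)) = 7*(3/2 + 7/6) = 7*(8/3) = 56/3 ≈ 18.667)
I(j) = 1/(56/3 + j) (I(j) = 1/(j + 56/3) = 1/(56/3 + j))
I(-8)*(10 + 17*l) = (3/(56 + 3*(-8)))*(10 + 17*1) = (3/(56 - 24))*(10 + 17) = (3/32)*27 = 81/32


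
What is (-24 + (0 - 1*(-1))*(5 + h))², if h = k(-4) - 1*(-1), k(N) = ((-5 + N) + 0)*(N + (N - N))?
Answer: 324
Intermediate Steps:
k(N) = N*(-5 + N) (k(N) = (-5 + N)*(N + 0) = (-5 + N)*N = N*(-5 + N))
h = 37 (h = -4*(-5 - 4) - 1*(-1) = -4*(-9) + 1 = 36 + 1 = 37)
(-24 + (0 - 1*(-1))*(5 + h))² = (-24 + (0 - 1*(-1))*(5 + 37))² = (-24 + (0 + 1)*42)² = (-24 + 1*42)² = (-24 + 42)² = 18² = 324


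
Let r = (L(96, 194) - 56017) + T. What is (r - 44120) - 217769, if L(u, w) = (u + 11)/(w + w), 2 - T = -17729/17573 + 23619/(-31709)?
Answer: -68731116756765141/216202235716 ≈ -3.1790e+5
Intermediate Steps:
T = 2091670062/557222257 (T = 2 - (-17729/17573 + 23619/(-31709)) = 2 - (-17729*1/17573 + 23619*(-1/31709)) = 2 - (-17729/17573 - 23619/31709) = 2 - 1*(-977225548/557222257) = 2 + 977225548/557222257 = 2091670062/557222257 ≈ 3.7537)
L(u, w) = (11 + u)/(2*w) (L(u, w) = (11 + u)/((2*w)) = (11 + u)*(1/(2*w)) = (11 + u)/(2*w))
r = -12110129447337617/216202235716 (r = ((1/2)*(11 + 96)/194 - 56017) + 2091670062/557222257 = ((1/2)*(1/194)*107 - 56017) + 2091670062/557222257 = (107/388 - 56017) + 2091670062/557222257 = -21734489/388 + 2091670062/557222257 = -12110129447337617/216202235716 ≈ -56013.)
(r - 44120) - 217769 = (-12110129447337617/216202235716 - 44120) - 217769 = -21648972087127537/216202235716 - 217769 = -68731116756765141/216202235716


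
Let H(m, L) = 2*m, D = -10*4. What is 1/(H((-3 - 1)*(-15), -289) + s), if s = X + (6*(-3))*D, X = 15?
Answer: 1/855 ≈ 0.0011696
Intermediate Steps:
D = -40
s = 735 (s = 15 + (6*(-3))*(-40) = 15 - 18*(-40) = 15 + 720 = 735)
1/(H((-3 - 1)*(-15), -289) + s) = 1/(2*((-3 - 1)*(-15)) + 735) = 1/(2*(-4*(-15)) + 735) = 1/(2*60 + 735) = 1/(120 + 735) = 1/855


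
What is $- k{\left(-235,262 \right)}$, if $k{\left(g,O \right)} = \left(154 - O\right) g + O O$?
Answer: $-94024$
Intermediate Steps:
$k{\left(g,O \right)} = O^{2} + g \left(154 - O\right)$ ($k{\left(g,O \right)} = g \left(154 - O\right) + O^{2} = O^{2} + g \left(154 - O\right)$)
$- k{\left(-235,262 \right)} = - (262^{2} + 154 \left(-235\right) - 262 \left(-235\right)) = - (68644 - 36190 + 61570) = \left(-1\right) 94024 = -94024$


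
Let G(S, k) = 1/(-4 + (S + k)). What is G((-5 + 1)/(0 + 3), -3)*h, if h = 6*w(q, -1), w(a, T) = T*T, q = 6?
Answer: -18/25 ≈ -0.72000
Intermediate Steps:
w(a, T) = T**2
G(S, k) = 1/(-4 + S + k)
h = 6 (h = 6*(-1)**2 = 6*1 = 6)
G((-5 + 1)/(0 + 3), -3)*h = 6/(-4 + (-5 + 1)/(0 + 3) - 3) = 6/(-4 - 4/3 - 3) = 6/(-25/3) = -3/25*6 = -18/25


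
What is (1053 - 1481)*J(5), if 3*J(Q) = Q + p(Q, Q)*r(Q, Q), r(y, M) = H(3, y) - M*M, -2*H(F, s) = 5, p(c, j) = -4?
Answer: -49220/3 ≈ -16407.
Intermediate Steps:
H(F, s) = -5/2 (H(F, s) = -½*5 = -5/2)
r(y, M) = -5/2 - M² (r(y, M) = -5/2 - M*M = -5/2 - M²)
J(Q) = 10/3 + Q/3 + 4*Q²/3 (J(Q) = (Q - 4*(-5/2 - Q²))/3 = (Q + (10 + 4*Q²))/3 = (10 + Q + 4*Q²)/3 = 10/3 + Q/3 + 4*Q²/3)
(1053 - 1481)*J(5) = (1053 - 1481)*(10/3 + (⅓)*5 + (4/3)*5²) = -428*(10/3 + 5/3 + (4/3)*25) = -428*(10/3 + 5/3 + 100/3) = -428*115/3 = -49220/3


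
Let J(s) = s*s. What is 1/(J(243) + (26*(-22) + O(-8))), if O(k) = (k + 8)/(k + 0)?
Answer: 1/58477 ≈ 1.7101e-5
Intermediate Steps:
O(k) = (8 + k)/k
J(s) = s²
1/(J(243) + (26*(-22) + O(-8))) = 1/(243² + (26*(-22) + (8 - 8)/(-8))) = 1/(59049 + (-572 - ⅛*0)) = 1/(59049 + (-572 + 0)) = 1/(59049 - 572) = 1/58477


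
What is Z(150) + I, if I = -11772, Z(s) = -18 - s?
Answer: -11940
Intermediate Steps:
Z(150) + I = (-18 - 1*150) - 11772 = (-18 - 150) - 11772 = -168 - 11772 = -11940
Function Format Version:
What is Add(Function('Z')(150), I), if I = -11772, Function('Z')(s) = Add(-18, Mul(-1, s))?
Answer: -11940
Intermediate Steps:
Add(Function('Z')(150), I) = Add(Add(-18, Mul(-1, 150)), -11772) = Add(Add(-18, -150), -11772) = Add(-168, -11772) = -11940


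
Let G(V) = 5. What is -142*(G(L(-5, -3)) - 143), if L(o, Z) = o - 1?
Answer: 19596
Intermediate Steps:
L(o, Z) = -1 + o
-142*(G(L(-5, -3)) - 143) = -142*(5 - 143) = -142*(-138) = 19596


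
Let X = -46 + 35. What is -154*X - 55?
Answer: 1639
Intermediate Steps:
X = -11
-154*X - 55 = -154*(-11) - 55 = 1694 - 55 = 1639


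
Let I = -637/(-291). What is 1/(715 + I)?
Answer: 291/208702 ≈ 0.0013943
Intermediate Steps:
I = 637/291 (I = -637*(-1/291) = 637/291 ≈ 2.1890)
1/(715 + I) = 1/(715 + 637/291) = 1/(208702/291) = 291/208702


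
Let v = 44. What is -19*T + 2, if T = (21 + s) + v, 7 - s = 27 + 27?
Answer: -340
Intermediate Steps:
s = -47 (s = 7 - (27 + 27) = 7 - 1*54 = 7 - 54 = -47)
T = 18 (T = (21 - 47) + 44 = -26 + 44 = 18)
-19*T + 2 = -19*18 + 2 = -342 + 2 = -340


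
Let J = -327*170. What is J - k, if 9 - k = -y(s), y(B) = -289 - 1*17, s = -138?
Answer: -55293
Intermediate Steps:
J = -55590
y(B) = -306 (y(B) = -289 - 17 = -306)
k = -297 (k = 9 - (-1)*(-306) = 9 - 1*306 = 9 - 306 = -297)
J - k = -55590 - 1*(-297) = -55590 + 297 = -55293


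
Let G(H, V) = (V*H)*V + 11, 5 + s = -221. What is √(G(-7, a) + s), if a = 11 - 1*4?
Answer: 3*I*√62 ≈ 23.622*I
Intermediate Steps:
a = 7 (a = 11 - 4 = 7)
s = -226 (s = -5 - 221 = -226)
G(H, V) = 11 + H*V² (G(H, V) = (H*V)*V + 11 = H*V² + 11 = 11 + H*V²)
√(G(-7, a) + s) = √((11 - 7*7²) - 226) = √((11 - 7*49) - 226) = √((11 - 343) - 226) = √(-332 - 226) = √(-558) = 3*I*√62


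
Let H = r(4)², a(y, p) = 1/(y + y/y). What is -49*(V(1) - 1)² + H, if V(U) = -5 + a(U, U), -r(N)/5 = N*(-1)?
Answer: -4329/4 ≈ -1082.3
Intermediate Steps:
r(N) = 5*N (r(N) = -5*N*(-1) = -(-5)*N = 5*N)
a(y, p) = 1/(1 + y) (a(y, p) = 1/(y + 1) = 1/(1 + y))
V(U) = -5 + 1/(1 + U)
H = 400 (H = (5*4)² = 20² = 400)
-49*(V(1) - 1)² + H = -49*((-4 - 5*1)/(1 + 1) - 1)² + 400 = -49*((-4 - 5)/2 - 1)² + 400 = -49*((½)*(-9) - 1)² + 400 = -49*(-9/2 - 1)² + 400 = -49*(-11/2)² + 400 = -49*121/4 + 400 = -5929/4 + 400 = -4329/4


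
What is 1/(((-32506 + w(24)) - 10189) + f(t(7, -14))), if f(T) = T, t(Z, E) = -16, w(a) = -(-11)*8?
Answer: -1/42623 ≈ -2.3461e-5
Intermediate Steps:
w(a) = 88 (w(a) = -1*(-88) = 88)
1/(((-32506 + w(24)) - 10189) + f(t(7, -14))) = 1/(((-32506 + 88) - 10189) - 16) = 1/((-32418 - 10189) - 16) = 1/(-42607 - 16) = 1/(-42623) = -1/42623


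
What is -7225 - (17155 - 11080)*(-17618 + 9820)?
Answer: 47365625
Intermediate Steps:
-7225 - (17155 - 11080)*(-17618 + 9820) = -7225 - 6075*(-7798) = -7225 - 1*(-47372850) = -7225 + 47372850 = 47365625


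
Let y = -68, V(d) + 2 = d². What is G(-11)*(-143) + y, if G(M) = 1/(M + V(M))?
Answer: -7487/108 ≈ -69.324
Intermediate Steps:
V(d) = -2 + d²
G(M) = 1/(-2 + M + M²) (G(M) = 1/(M + (-2 + M²)) = 1/(-2 + M + M²))
G(-11)*(-143) + y = -143/(-2 - 11 + (-11)²) - 68 = -143/(-2 - 11 + 121) - 68 = -143/108 - 68 = -7487/108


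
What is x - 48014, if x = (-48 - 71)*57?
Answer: -54797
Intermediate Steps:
x = -6783 (x = -119*57 = -6783)
x - 48014 = -6783 - 48014 = -54797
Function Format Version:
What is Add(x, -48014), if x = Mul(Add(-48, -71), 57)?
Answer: -54797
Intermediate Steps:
x = -6783 (x = Mul(-119, 57) = -6783)
Add(x, -48014) = Add(-6783, -48014) = -54797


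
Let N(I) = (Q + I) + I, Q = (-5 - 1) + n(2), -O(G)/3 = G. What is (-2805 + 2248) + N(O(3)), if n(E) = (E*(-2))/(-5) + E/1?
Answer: -2891/5 ≈ -578.20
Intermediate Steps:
O(G) = -3*G
n(E) = 7*E/5 (n(E) = -2*E*(-⅕) + E*1 = 2*E/5 + E = 7*E/5)
Q = -16/5 (Q = (-5 - 1) + (7/5)*2 = -6 + 14/5 = -16/5 ≈ -3.2000)
N(I) = -16/5 + 2*I (N(I) = (-16/5 + I) + I = -16/5 + 2*I)
(-2805 + 2248) + N(O(3)) = (-2805 + 2248) + (-16/5 + 2*(-3*3)) = -557 + (-16/5 + 2*(-9)) = -557 + (-16/5 - 18) = -557 - 106/5 = -2891/5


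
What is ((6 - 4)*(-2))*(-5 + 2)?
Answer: 12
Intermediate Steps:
((6 - 4)*(-2))*(-5 + 2) = (2*(-2))*(-3) = -4*(-3) = 12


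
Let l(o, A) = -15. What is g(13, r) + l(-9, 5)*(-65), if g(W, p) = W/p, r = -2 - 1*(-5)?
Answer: 2938/3 ≈ 979.33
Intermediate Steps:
r = 3 (r = -2 + 5 = 3)
g(13, r) + l(-9, 5)*(-65) = 13/3 - 15*(-65) = 13*(⅓) + 975 = 13/3 + 975 = 2938/3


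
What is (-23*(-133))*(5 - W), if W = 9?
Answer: -12236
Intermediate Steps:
(-23*(-133))*(5 - W) = (-23*(-133))*(5 - 1*9) = 3059*(5 - 9) = 3059*(-4) = -12236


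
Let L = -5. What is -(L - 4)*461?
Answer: 4149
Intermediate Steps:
-(L - 4)*461 = -(-5 - 4)*461 = -1*(-9)*461 = 9*461 = 4149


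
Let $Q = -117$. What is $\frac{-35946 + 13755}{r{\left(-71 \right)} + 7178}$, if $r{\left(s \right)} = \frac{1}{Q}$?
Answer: $- \frac{2596347}{839825} \approx -3.0915$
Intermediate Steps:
$r{\left(s \right)} = - \frac{1}{117}$ ($r{\left(s \right)} = \frac{1}{-117} = - \frac{1}{117}$)
$\frac{-35946 + 13755}{r{\left(-71 \right)} + 7178} = \frac{-35946 + 13755}{- \frac{1}{117} + 7178} = - \frac{22191}{\frac{839825}{117}} = \left(-22191\right) \frac{117}{839825} = - \frac{2596347}{839825}$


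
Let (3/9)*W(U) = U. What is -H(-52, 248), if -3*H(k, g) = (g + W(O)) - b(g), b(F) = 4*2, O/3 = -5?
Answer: 65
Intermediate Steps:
O = -15 (O = 3*(-5) = -15)
W(U) = 3*U
b(F) = 8
H(k, g) = 53/3 - g/3 (H(k, g) = -((g + 3*(-15)) - 1*8)/3 = -((g - 45) - 8)/3 = -((-45 + g) - 8)/3 = -(-53 + g)/3 = 53/3 - g/3)
-H(-52, 248) = -(53/3 - 1/3*248) = -(53/3 - 248/3) = -1*(-65) = 65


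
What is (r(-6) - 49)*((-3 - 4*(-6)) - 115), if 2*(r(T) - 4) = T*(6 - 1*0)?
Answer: 5922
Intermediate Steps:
r(T) = 4 + 3*T (r(T) = 4 + (T*(6 - 1*0))/2 = 4 + (T*(6 + 0))/2 = 4 + (T*6)/2 = 4 + (6*T)/2 = 4 + 3*T)
(r(-6) - 49)*((-3 - 4*(-6)) - 115) = ((4 + 3*(-6)) - 49)*((-3 - 4*(-6)) - 115) = ((4 - 18) - 49)*((-3 + 24) - 115) = (-14 - 49)*(21 - 115) = -63*(-94) = 5922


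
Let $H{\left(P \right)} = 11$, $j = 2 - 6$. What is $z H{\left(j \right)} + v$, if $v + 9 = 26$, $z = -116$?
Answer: $-1259$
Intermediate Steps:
$v = 17$ ($v = -9 + 26 = 17$)
$j = -4$
$z H{\left(j \right)} + v = \left(-116\right) 11 + 17 = -1276 + 17 = -1259$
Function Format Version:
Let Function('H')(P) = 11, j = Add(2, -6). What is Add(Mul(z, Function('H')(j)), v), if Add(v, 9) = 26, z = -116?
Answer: -1259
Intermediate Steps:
v = 17 (v = Add(-9, 26) = 17)
j = -4
Add(Mul(z, Function('H')(j)), v) = Add(Mul(-116, 11), 17) = Add(-1276, 17) = -1259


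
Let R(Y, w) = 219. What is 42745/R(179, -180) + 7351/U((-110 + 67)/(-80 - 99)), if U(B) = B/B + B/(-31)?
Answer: 9168517051/1205814 ≈ 7603.6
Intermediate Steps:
U(B) = 1 - B/31 (U(B) = 1 + B*(-1/31) = 1 - B/31)
42745/R(179, -180) + 7351/U((-110 + 67)/(-80 - 99)) = 42745/219 + 7351/(1 - (-110 + 67)/(31*(-80 - 99))) = 42745*(1/219) + 7351/(1 - (-43)/(31*(-179))) = 42745/219 + 7351/(1 - (-43)*(-1)/(31*179)) = 42745/219 + 7351/(1 - 1/31*43/179) = 42745/219 + 7351/(1 - 43/5549) = 42745/219 + 7351/(5506/5549) = 42745/219 + 7351*(5549/5506) = 42745/219 + 40790699/5506 = 9168517051/1205814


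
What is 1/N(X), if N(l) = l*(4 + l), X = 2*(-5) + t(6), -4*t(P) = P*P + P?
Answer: 4/1353 ≈ 0.0029564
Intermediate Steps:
t(P) = -P/4 - P²/4 (t(P) = -(P*P + P)/4 = -(P² + P)/4 = -(P + P²)/4 = -P/4 - P²/4)
X = -41/2 (X = 2*(-5) - ¼*6*(1 + 6) = -10 - ¼*6*7 = -10 - 21/2 = -41/2 ≈ -20.500)
1/N(X) = 1/(-41*(4 - 41/2)/2) = 1/(-41/2*(-33/2)) = 1/(1353/4) = 4/1353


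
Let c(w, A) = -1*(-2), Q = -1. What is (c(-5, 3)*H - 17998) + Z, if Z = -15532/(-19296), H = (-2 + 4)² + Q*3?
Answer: -86808821/4824 ≈ -17995.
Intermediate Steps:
H = 1 (H = (-2 + 4)² - 1*3 = 2² - 3 = 4 - 3 = 1)
c(w, A) = 2
Z = 3883/4824 (Z = -15532*(-1/19296) = 3883/4824 ≈ 0.80493)
(c(-5, 3)*H - 17998) + Z = (2*1 - 17998) + 3883/4824 = (2 - 17998) + 3883/4824 = -17996 + 3883/4824 = -86808821/4824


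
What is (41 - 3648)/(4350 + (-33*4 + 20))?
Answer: -3607/4238 ≈ -0.85111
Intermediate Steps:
(41 - 3648)/(4350 + (-33*4 + 20)) = -3607/(4350 + (-132 + 20)) = -3607/(4350 - 112) = -3607/4238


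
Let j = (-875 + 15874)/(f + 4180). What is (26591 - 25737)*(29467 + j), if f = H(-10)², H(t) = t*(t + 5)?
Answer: 84056896693/3340 ≈ 2.5167e+7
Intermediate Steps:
H(t) = t*(5 + t)
f = 2500 (f = (-10*(5 - 10))² = (-10*(-5))² = 50² = 2500)
j = 14999/6680 (j = (-875 + 15874)/(2500 + 4180) = 14999/6680 ≈ 2.2454)
(26591 - 25737)*(29467 + j) = (26591 - 25737)*(29467 + 14999/6680) = 854*(196854559/6680) = 84056896693/3340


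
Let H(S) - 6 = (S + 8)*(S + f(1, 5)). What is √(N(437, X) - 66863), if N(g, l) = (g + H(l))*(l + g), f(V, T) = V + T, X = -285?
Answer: √11747489 ≈ 3427.5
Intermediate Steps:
f(V, T) = T + V
H(S) = 6 + (6 + S)*(8 + S) (H(S) = 6 + (S + 8)*(S + (5 + 1)) = 6 + (8 + S)*(S + 6) = 6 + (8 + S)*(6 + S) = 6 + (6 + S)*(8 + S))
N(g, l) = (g + l)*(54 + g + l² + 14*l) (N(g, l) = (g + (54 + l² + 14*l))*(l + g) = (54 + g + l² + 14*l)*(g + l) = (g + l)*(54 + g + l² + 14*l))
√(N(437, X) - 66863) = √((437² + 437*(-285) + 437*(54 + (-285)² + 14*(-285)) - 285*(54 + (-285)² + 14*(-285))) - 66863) = √((190969 - 124545 + 437*(54 + 81225 - 3990) - 285*(54 + 81225 - 3990)) - 66863) = √((190969 - 124545 + 437*77289 - 285*77289) - 66863) = √((190969 - 124545 + 33775293 - 22027365) - 66863) = √(11814352 - 66863) = √11747489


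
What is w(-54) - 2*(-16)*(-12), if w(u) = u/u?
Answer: -383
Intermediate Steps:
w(u) = 1
w(-54) - 2*(-16)*(-12) = 1 - 2*(-16)*(-12) = 1 + 32*(-12) = 1 - 384 = -383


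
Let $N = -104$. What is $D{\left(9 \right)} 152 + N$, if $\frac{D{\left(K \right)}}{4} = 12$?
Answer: $7192$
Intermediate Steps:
$D{\left(K \right)} = 48$ ($D{\left(K \right)} = 4 \cdot 12 = 48$)
$D{\left(9 \right)} 152 + N = 48 \cdot 152 - 104 = 7296 - 104 = 7192$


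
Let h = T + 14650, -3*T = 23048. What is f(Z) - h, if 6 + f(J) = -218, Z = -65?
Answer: -21574/3 ≈ -7191.3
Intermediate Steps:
T = -23048/3 (T = -⅓*23048 = -23048/3 ≈ -7682.7)
f(J) = -224 (f(J) = -6 - 218 = -224)
h = 20902/3 (h = -23048/3 + 14650 = 20902/3 ≈ 6967.3)
f(Z) - h = -224 - 1*20902/3 = -224 - 20902/3 = -21574/3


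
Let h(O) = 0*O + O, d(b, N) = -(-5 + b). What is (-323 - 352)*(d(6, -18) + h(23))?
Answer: -14850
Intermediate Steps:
d(b, N) = 5 - b
h(O) = O (h(O) = 0 + O = O)
(-323 - 352)*(d(6, -18) + h(23)) = (-323 - 352)*((5 - 1*6) + 23) = -675*((5 - 6) + 23) = -675*(-1 + 23) = -675*22 = -14850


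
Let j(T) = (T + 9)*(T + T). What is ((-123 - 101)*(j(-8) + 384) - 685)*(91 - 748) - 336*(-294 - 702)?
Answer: 54942525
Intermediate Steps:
j(T) = 2*T*(9 + T) (j(T) = (9 + T)*(2*T) = 2*T*(9 + T))
((-123 - 101)*(j(-8) + 384) - 685)*(91 - 748) - 336*(-294 - 702) = ((-123 - 101)*(2*(-8)*(9 - 8) + 384) - 685)*(91 - 748) - 336*(-294 - 702) = (-224*(2*(-8)*1 + 384) - 685)*(-657) - 336*(-996) = (-224*(-16 + 384) - 685)*(-657) + 334656 = (-224*368 - 685)*(-657) + 334656 = (-82432 - 685)*(-657) + 334656 = -83117*(-657) + 334656 = 54607869 + 334656 = 54942525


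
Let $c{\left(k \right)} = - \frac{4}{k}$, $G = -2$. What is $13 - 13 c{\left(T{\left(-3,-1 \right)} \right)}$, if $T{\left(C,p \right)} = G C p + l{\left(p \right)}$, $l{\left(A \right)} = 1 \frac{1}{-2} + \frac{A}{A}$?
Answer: $\frac{39}{11} \approx 3.5455$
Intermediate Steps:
$l{\left(A \right)} = \frac{1}{2}$ ($l{\left(A \right)} = 1 \left(- \frac{1}{2}\right) + 1 = - \frac{1}{2} + 1 = \frac{1}{2}$)
$T{\left(C,p \right)} = \frac{1}{2} - 2 C p$ ($T{\left(C,p \right)} = - 2 C p + \frac{1}{2} = \frac{1}{2} - 2 C p$)
$13 - 13 c{\left(T{\left(-3,-1 \right)} \right)} = 13 - 13 \left(- \frac{4}{\frac{1}{2} - \left(-6\right) \left(-1\right)}\right) = 13 - 13 \left(- \frac{4}{\frac{1}{2} - 6}\right) = 13 - 13 \left(- \frac{4}{- \frac{11}{2}}\right) = 13 - 13 \left(\left(-4\right) \left(- \frac{2}{11}\right)\right) = 13 - \frac{104}{11} = \frac{39}{11}$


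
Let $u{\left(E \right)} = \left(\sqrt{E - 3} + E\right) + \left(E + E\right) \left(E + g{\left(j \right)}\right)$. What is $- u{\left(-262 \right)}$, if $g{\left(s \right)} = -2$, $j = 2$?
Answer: $-138074 - i \sqrt{265} \approx -1.3807 \cdot 10^{5} - 16.279 i$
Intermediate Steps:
$u{\left(E \right)} = E + \sqrt{-3 + E} + 2 E \left(-2 + E\right)$ ($u{\left(E \right)} = \left(\sqrt{E - 3} + E\right) + \left(E + E\right) \left(E - 2\right) = \left(\sqrt{-3 + E} + E\right) + 2 E \left(-2 + E\right) = \left(E + \sqrt{-3 + E}\right) + 2 E \left(-2 + E\right) = E + \sqrt{-3 + E} + 2 E \left(-2 + E\right)$)
$- u{\left(-262 \right)} = - (\sqrt{-3 - 262} - -786 + 2 \left(-262\right)^{2}) = - (\sqrt{-265} + 786 + 2 \cdot 68644) = - (i \sqrt{265} + 786 + 137288) = - (138074 + i \sqrt{265}) = -138074 - i \sqrt{265}$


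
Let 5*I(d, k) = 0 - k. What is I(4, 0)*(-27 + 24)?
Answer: 0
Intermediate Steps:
I(d, k) = -k/5 (I(d, k) = (0 - k)/5 = (-k)/5 = -k/5)
I(4, 0)*(-27 + 24) = (-⅕*0)*(-27 + 24) = 0*(-3) = 0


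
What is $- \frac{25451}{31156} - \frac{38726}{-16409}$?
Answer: $\frac{788921797}{511238804} \approx 1.5432$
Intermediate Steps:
$- \frac{25451}{31156} - \frac{38726}{-16409} = \left(-25451\right) \frac{1}{31156} - - \frac{38726}{16409} = - \frac{25451}{31156} + \frac{38726}{16409} = \frac{788921797}{511238804}$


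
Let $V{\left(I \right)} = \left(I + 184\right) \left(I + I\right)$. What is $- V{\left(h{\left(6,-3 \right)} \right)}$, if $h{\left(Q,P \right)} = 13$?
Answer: $-5122$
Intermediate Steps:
$V{\left(I \right)} = 2 I \left(184 + I\right)$ ($V{\left(I \right)} = \left(184 + I\right) 2 I = 2 I \left(184 + I\right)$)
$- V{\left(h{\left(6,-3 \right)} \right)} = - 2 \cdot 13 \left(184 + 13\right) = - 2 \cdot 13 \cdot 197 = \left(-1\right) 5122 = -5122$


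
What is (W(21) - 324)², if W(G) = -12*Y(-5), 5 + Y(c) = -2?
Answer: 57600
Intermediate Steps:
Y(c) = -7 (Y(c) = -5 - 2 = -7)
W(G) = 84 (W(G) = -12*(-7) = -3*(-28) = 84)
(W(21) - 324)² = (84 - 324)² = (-240)² = 57600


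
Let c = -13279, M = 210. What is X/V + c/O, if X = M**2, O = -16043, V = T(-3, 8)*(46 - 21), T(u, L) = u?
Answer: -9420005/16043 ≈ -587.17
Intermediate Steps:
V = -75 (V = -3*(46 - 21) = -3*25 = -75)
X = 44100 (X = 210**2 = 44100)
X/V + c/O = 44100/(-75) - 13279/(-16043) = 44100*(-1/75) - 13279*(-1/16043) = -588 + 13279/16043 = -9420005/16043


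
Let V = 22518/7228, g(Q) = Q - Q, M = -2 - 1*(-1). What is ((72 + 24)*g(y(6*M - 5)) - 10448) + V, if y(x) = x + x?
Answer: -271567/26 ≈ -10445.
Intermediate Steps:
M = -1 (M = -2 + 1 = -1)
y(x) = 2*x
g(Q) = 0
V = 81/26 (V = 22518*(1/7228) = 81/26 ≈ 3.1154)
((72 + 24)*g(y(6*M - 5)) - 10448) + V = ((72 + 24)*0 - 10448) + 81/26 = (96*0 - 10448) + 81/26 = (0 - 10448) + 81/26 = -10448 + 81/26 = -271567/26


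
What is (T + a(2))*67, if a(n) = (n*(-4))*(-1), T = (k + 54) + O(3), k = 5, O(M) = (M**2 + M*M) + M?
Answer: 5896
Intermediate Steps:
O(M) = M + 2*M**2 (O(M) = (M**2 + M**2) + M = 2*M**2 + M = M + 2*M**2)
T = 80 (T = (5 + 54) + 3*(1 + 2*3) = 59 + 3*(1 + 6) = 59 + 3*7 = 59 + 21 = 80)
a(n) = 4*n (a(n) = -4*n*(-1) = 4*n)
(T + a(2))*67 = (80 + 4*2)*67 = (80 + 8)*67 = 88*67 = 5896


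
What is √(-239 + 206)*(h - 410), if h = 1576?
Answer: 1166*I*√33 ≈ 6698.2*I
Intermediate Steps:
√(-239 + 206)*(h - 410) = √(-239 + 206)*(1576 - 410) = √(-33)*1166 = (I*√33)*1166 = 1166*I*√33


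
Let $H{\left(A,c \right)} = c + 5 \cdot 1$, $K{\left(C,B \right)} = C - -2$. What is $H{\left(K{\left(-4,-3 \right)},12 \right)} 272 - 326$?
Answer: $4298$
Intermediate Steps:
$K{\left(C,B \right)} = 2 + C$ ($K{\left(C,B \right)} = C + 2 = 2 + C$)
$H{\left(A,c \right)} = 5 + c$ ($H{\left(A,c \right)} = c + 5 = 5 + c$)
$H{\left(K{\left(-4,-3 \right)},12 \right)} 272 - 326 = \left(5 + 12\right) 272 - 326 = 17 \cdot 272 - 326 = 4624 - 326 = 4298$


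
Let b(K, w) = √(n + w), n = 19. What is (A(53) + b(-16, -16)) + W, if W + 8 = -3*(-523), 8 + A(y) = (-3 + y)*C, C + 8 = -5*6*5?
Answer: -6347 + √3 ≈ -6345.3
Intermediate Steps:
C = -158 (C = -8 - 5*6*5 = -8 - 30*5 = -8 - 150 = -158)
b(K, w) = √(19 + w)
A(y) = 466 - 158*y (A(y) = -8 + (-3 + y)*(-158) = -8 + (474 - 158*y) = 466 - 158*y)
W = 1561 (W = -8 - 3*(-523) = -8 + 1569 = 1561)
(A(53) + b(-16, -16)) + W = ((466 - 158*53) + √(19 - 16)) + 1561 = ((466 - 8374) + √3) + 1561 = (-7908 + √3) + 1561 = -6347 + √3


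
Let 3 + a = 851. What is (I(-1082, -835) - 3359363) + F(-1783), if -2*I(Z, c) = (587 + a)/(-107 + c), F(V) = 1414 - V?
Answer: -6323015309/1884 ≈ -3.3562e+6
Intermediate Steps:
a = 848 (a = -3 + 851 = 848)
I(Z, c) = -1435/(2*(-107 + c)) (I(Z, c) = -(587 + 848)/(2*(-107 + c)) = -1435/(2*(-107 + c)))
(I(-1082, -835) - 3359363) + F(-1783) = (-1435/(-214 + 2*(-835)) - 3359363) + (1414 - 1*(-1783)) = (-1435/(-214 - 1670) - 3359363) + (1414 + 1783) = (-1435/(-1884) - 3359363) + 3197 = (-1435*(-1/1884) - 3359363) + 3197 = (1435/1884 - 3359363) + 3197 = -6329038457/1884 + 3197 = -6323015309/1884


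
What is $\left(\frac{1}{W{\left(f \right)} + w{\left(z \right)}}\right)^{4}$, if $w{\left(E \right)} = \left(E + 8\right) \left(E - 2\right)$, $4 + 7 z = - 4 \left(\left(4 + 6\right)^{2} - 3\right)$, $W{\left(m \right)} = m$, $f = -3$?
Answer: $\frac{1}{59814152749521} \approx 1.6718 \cdot 10^{-14}$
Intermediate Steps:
$z = -56$ ($z = - \frac{4}{7} + \frac{\left(-4\right) \left(\left(4 + 6\right)^{2} - 3\right)}{7} = - \frac{4}{7} + \frac{\left(-4\right) \left(10^{2} - 3\right)}{7} = - \frac{4}{7} + \frac{\left(-4\right) \left(100 - 3\right)}{7} = - \frac{4}{7} + \frac{\left(-4\right) 97}{7} = - \frac{4}{7} + \frac{1}{7} \left(-388\right) = - \frac{4}{7} - \frac{388}{7} = -56$)
$w{\left(E \right)} = \left(-2 + E\right) \left(8 + E\right)$ ($w{\left(E \right)} = \left(8 + E\right) \left(-2 + E\right) = \left(-2 + E\right) \left(8 + E\right)$)
$\left(\frac{1}{W{\left(f \right)} + w{\left(z \right)}}\right)^{4} = \left(\frac{1}{-3 + \left(-16 + \left(-56\right)^{2} + 6 \left(-56\right)\right)}\right)^{4} = \left(\frac{1}{-3 - -2784}\right)^{4} = \left(\frac{1}{-3 + 2784}\right)^{4} = \left(\frac{1}{2781}\right)^{4} = \frac{1}{59814152749521}$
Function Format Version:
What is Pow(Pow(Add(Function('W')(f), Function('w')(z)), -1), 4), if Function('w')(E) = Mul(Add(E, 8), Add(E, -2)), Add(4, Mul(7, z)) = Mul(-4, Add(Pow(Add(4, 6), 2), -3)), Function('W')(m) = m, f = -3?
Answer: Rational(1, 59814152749521) ≈ 1.6718e-14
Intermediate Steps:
z = -56 (z = Add(Rational(-4, 7), Mul(Rational(1, 7), Mul(-4, Add(Pow(Add(4, 6), 2), -3)))) = Add(Rational(-4, 7), Mul(Rational(1, 7), Mul(-4, Add(Pow(10, 2), -3)))) = Add(Rational(-4, 7), Mul(Rational(1, 7), Mul(-4, Add(100, -3)))) = Add(Rational(-4, 7), Mul(Rational(1, 7), Mul(-4, 97))) = Add(Rational(-4, 7), Mul(Rational(1, 7), -388)) = Add(Rational(-4, 7), Rational(-388, 7)) = -56)
Function('w')(E) = Mul(Add(-2, E), Add(8, E)) (Function('w')(E) = Mul(Add(8, E), Add(-2, E)) = Mul(Add(-2, E), Add(8, E)))
Pow(Pow(Add(Function('W')(f), Function('w')(z)), -1), 4) = Pow(Pow(Add(-3, Add(-16, Pow(-56, 2), Mul(6, -56))), -1), 4) = Pow(Pow(Add(-3, Add(-16, 3136, -336)), -1), 4) = Pow(Pow(Add(-3, 2784), -1), 4) = Pow(Pow(2781, -1), 4) = Pow(Rational(1, 2781), 4) = Rational(1, 59814152749521)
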